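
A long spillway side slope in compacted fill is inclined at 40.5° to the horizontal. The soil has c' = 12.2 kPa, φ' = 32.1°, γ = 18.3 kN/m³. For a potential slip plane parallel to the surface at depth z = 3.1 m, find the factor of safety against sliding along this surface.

For an infinite slope with a slip plane parallel to the surface (no pore pressure): FS = [c' + γz cos²β tanφ'] / [γz sinβ cosβ].
γz = 18.3·3.1 = 56.73 kN/m²
Numerator = 12.2 + 56.73·cos²40.5°·tan32.1° = 12.2 + 56.73·0.5782·0.6273 = 32.777 kPa
Denominator = 56.73·sin40.5°·cos40.5° = 56.73·0.6494·0.7604 = 28.016 kPa
FS = 32.777 / 28.016 = 1.170

FS = 1.17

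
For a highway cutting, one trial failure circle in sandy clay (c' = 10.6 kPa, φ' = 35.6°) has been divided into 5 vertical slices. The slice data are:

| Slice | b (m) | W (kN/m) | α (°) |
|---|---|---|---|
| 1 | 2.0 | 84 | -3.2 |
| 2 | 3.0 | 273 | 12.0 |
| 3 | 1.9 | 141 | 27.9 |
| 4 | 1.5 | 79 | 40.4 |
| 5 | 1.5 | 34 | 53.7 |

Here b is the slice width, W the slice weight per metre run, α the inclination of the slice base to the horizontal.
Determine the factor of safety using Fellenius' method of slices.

FS = 2.66

Ordinary method of slices: FS = Σ[c'·Δl_i + (W_i cosα_i)·tanφ'] / Σ W_i sinα_i, with Δl_i = b_i / cosα_i.
Slice 1: Δl = 2.0/cos(-3.2°) = 2.003 m; N'_1 = 84·cos(-3.2°) = 83.9; c'Δl = 21.23; W sinα = -4.7
Slice 2: Δl = 3.0/cos12.0° = 3.067 m; N'_2 = 273·cos12.0° = 267.0; c'Δl = 32.51; W sinα = 56.8
Slice 3: Δl = 1.9/cos27.9° = 2.150 m; N'_3 = 141·cos27.9° = 124.6; c'Δl = 22.79; W sinα = 66.0
Slice 4: Δl = 1.5/cos40.4° = 1.970 m; N'_4 = 79·cos40.4° = 60.2; c'Δl = 20.88; W sinα = 51.2
Slice 5: Δl = 1.5/cos53.7° = 2.534 m; N'_5 = 34·cos53.7° = 20.1; c'Δl = 26.86; W sinα = 27.4
Σc'Δl = 124.3 kN/m; ΣN' = 555.8 kN/m; ΣW sinα = 196.7 kN/m
Resisting = 124.3 + 555.8·tan35.6° = 124.3 + 397.9 = 522.2 kN/m
FS = 522.2 / 196.7 = 2.655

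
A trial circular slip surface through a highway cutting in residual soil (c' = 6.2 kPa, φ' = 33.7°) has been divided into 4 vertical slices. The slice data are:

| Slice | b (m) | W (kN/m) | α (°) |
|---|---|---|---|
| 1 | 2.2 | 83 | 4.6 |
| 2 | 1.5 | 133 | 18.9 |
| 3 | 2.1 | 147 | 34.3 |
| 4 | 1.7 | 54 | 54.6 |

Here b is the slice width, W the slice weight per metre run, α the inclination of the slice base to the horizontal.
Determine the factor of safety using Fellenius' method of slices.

Ordinary method of slices: FS = Σ[c'·Δl_i + (W_i cosα_i)·tanφ'] / Σ W_i sinα_i, with Δl_i = b_i / cosα_i.
Slice 1: Δl = 2.2/cos4.6° = 2.207 m; N'_1 = 83·cos4.6° = 82.7; c'Δl = 13.68; W sinα = 6.7
Slice 2: Δl = 1.5/cos18.9° = 1.585 m; N'_2 = 133·cos18.9° = 125.8; c'Δl = 9.83; W sinα = 43.1
Slice 3: Δl = 2.1/cos34.3° = 2.542 m; N'_3 = 147·cos34.3° = 121.4; c'Δl = 15.76; W sinα = 82.8
Slice 4: Δl = 1.7/cos54.6° = 2.935 m; N'_4 = 54·cos54.6° = 31.3; c'Δl = 18.19; W sinα = 44.0
Σc'Δl = 57.5 kN/m; ΣN' = 361.3 kN/m; ΣW sinα = 176.6 kN/m
Resisting = 57.5 + 361.3·tan33.7° = 57.5 + 240.9 = 298.4 kN/m
FS = 298.4 / 176.6 = 1.690

FS = 1.69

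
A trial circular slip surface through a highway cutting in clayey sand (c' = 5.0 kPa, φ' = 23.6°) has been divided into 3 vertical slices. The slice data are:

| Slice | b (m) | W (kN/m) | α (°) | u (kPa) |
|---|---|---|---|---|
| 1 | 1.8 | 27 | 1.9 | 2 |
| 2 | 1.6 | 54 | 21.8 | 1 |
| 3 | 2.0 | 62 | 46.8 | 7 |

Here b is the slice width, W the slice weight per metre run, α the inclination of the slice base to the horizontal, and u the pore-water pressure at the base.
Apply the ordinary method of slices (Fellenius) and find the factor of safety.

Ordinary method of slices: FS = Σ[c'·Δl_i + (W_i cosα_i − u_i·Δl_i)·tanφ'] / Σ W_i sinα_i, with Δl_i = b_i / cosα_i.
Slice 1: Δl = 1.8/cos1.9° = 1.801 m; N'_1 = 27·cos1.9° − 2·1.801 = 23.4; c'Δl = 9.00; W sinα = 0.9
Slice 2: Δl = 1.6/cos21.8° = 1.723 m; N'_2 = 54·cos21.8° − 1·1.723 = 48.4; c'Δl = 8.62; W sinα = 20.1
Slice 3: Δl = 2.0/cos46.8° = 2.922 m; N'_3 = 62·cos46.8° − 7·2.922 = 22.0; c'Δl = 14.61; W sinα = 45.2
Σc'Δl = 32.2 kN/m; ΣN' = 93.8 kN/m; ΣW sinα = 66.1 kN/m
Resisting = 32.2 + 93.8·tan23.6° = 32.2 + 41.0 = 73.2 kN/m
FS = 73.2 / 66.1 = 1.107

FS = 1.11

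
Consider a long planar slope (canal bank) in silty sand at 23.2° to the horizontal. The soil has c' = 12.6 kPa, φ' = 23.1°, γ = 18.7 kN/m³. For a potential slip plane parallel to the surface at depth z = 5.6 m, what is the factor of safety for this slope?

FS = 1.33

For an infinite slope with a slip plane parallel to the surface (no pore pressure): FS = [c' + γz cos²β tanφ'] / [γz sinβ cosβ].
γz = 18.7·5.6 = 104.72 kN/m²
Numerator = 12.6 + 104.72·cos²23.2°·tan23.1° = 12.6 + 104.72·0.8448·0.4265 = 50.335 kPa
Denominator = 104.72·sin23.2°·cos23.2° = 104.72·0.3939·0.9191 = 37.918 kPa
FS = 50.335 / 37.918 = 1.327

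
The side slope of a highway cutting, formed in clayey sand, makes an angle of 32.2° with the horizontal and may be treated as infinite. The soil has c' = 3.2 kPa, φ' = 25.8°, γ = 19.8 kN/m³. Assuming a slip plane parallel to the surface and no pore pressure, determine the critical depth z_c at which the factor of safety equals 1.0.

z_c = 1.54 m

Setting FS = 1.00 in FS = [c' + γz cos²β tanφ'] / [γz sinβ cosβ] and solving for z:
z = c' / [γ cosβ (FS·sinβ − cosβ·tanφ')]
  = 3.2 / [19.8·cos32.2°·(1.00·sin32.2° − cos32.2°·tan25.8°)]
  = 3.2 / [19.8·0.8462·(1.00·0.5329 − 0.8462·0.4834)]
  = 3.2 / 2.0744 = 1.543 m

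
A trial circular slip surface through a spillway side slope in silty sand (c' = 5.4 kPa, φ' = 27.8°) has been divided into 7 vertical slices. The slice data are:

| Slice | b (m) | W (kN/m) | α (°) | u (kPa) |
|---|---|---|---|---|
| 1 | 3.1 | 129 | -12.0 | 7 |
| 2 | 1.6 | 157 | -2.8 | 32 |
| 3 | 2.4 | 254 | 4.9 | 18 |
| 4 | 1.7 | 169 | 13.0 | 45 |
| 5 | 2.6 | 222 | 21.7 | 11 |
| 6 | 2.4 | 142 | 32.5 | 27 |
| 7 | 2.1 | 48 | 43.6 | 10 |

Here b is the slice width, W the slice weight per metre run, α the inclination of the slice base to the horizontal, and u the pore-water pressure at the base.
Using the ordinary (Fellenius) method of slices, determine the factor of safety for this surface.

Ordinary method of slices: FS = Σ[c'·Δl_i + (W_i cosα_i − u_i·Δl_i)·tanφ'] / Σ W_i sinα_i, with Δl_i = b_i / cosα_i.
Slice 1: Δl = 3.1/cos(-12.0°) = 3.169 m; N'_1 = 129·cos(-12.0°) − 7·3.169 = 104.0; c'Δl = 17.11; W sinα = -26.8
Slice 2: Δl = 1.6/cos(-2.8°) = 1.602 m; N'_2 = 157·cos(-2.8°) − 32·1.602 = 105.6; c'Δl = 8.65; W sinα = -7.7
Slice 3: Δl = 2.4/cos4.9° = 2.409 m; N'_3 = 254·cos4.9° − 18·2.409 = 209.7; c'Δl = 13.01; W sinα = 21.7
Slice 4: Δl = 1.7/cos13.0° = 1.745 m; N'_4 = 169·cos13.0° − 45·1.745 = 86.2; c'Δl = 9.42; W sinα = 38.0
Slice 5: Δl = 2.6/cos21.7° = 2.798 m; N'_5 = 222·cos21.7° − 11·2.798 = 175.5; c'Δl = 15.11; W sinα = 82.1
Slice 6: Δl = 2.4/cos32.5° = 2.846 m; N'_6 = 142·cos32.5° − 27·2.846 = 42.9; c'Δl = 15.37; W sinα = 76.3
Slice 7: Δl = 2.1/cos43.6° = 2.900 m; N'_7 = 48·cos43.6° − 10·2.900 = 5.8; c'Δl = 15.66; W sinα = 33.1
Σc'Δl = 94.3 kN/m; ΣN' = 729.6 kN/m; ΣW sinα = 216.7 kN/m
Resisting = 94.3 + 729.6·tan27.8° = 94.3 + 384.7 = 479.0 kN/m
FS = 479.0 / 216.7 = 2.210

FS = 2.21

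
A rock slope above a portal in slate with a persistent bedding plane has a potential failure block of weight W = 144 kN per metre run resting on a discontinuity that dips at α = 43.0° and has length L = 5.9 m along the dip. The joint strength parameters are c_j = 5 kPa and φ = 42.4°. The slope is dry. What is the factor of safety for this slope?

FS = 1.28

Resolving the block weight along and normal to the plane and applying the Mohr–Coulomb strength on the joint:
N' = W cosα = 144·cos43.0° = 105.3 kN/m
Driving force T = W sinα = 144·sin43.0° = 98.2 kN/m
Resisting force R = c_j·L + N'·tanφ = 5·5.9 + 105.3·tan42.4° = 29.5 + 96.2 = 125.7 kN/m
FS = R / T = 125.7 / 98.2 = 1.280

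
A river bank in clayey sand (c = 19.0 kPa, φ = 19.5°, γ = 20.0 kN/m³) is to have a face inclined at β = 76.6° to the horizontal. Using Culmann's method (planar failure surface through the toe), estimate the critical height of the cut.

H_c = 7.63 m

Culmann's analysis gives the critical failure plane at α_cr = (β + φ)/2 = (76.6 + 19.5)/2 = 48.0°, and the critical height
H_c = (4c/γ) · sinβ cosφ / [1 − cos(β − φ)]
    = (4·19.0/20.0) · sin76.6°·cos19.5° / [1 − cos(57.1°)]
    = 3.800 · 0.9728·0.9426 / [1 − 0.5432]
    = 3.800 · 0.9170 / 0.4568
    = 7.63 m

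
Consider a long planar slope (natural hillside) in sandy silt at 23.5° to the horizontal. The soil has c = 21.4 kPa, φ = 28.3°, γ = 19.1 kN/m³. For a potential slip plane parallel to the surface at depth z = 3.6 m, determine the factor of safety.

For an infinite slope with a slip plane parallel to the surface (no pore pressure): FS = [c + γz cos²β tanφ] / [γz sinβ cosβ].
γz = 19.1·3.6 = 68.76 kN/m²
Numerator = 21.4 + 68.76·cos²23.5°·tan28.3° = 21.4 + 68.76·0.8410·0.5384 = 52.537 kPa
Denominator = 68.76·sin23.5°·cos23.5° = 68.76·0.3987·0.9171 = 25.144 kPa
FS = 52.537 / 25.144 = 2.089

FS = 2.09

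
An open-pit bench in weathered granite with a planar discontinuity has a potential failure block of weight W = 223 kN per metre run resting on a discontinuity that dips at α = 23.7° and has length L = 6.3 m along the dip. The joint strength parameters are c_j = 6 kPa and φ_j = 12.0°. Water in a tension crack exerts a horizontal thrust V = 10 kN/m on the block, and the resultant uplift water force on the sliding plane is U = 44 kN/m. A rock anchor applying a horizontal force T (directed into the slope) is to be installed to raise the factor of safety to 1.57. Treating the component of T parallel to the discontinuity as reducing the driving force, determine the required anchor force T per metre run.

Resolving forces along and normal to the sliding plane, with the horizontal anchor force T adding T·sinα to the effective normal force and T·cosα acting up the plane against the driving force:
FS = [c_jL + (W cosα − U − V sinα + T sinα) tanφ_j] / [W sinα + V cosα − T cosα]
Without the anchor: N' = 156.2 kN/m, driving T_d = 98.8 kN/m, resisting R = 6·6.3 + 156.2·tan12.0° = 71.0 kN/m, FS = 0.72.
Setting FS = 1.57 and solving for T:
1.57·(98.8 − T cos23.7°) = 71.0 + T sin23.7°·tan12.0°
T·(sin23.7°·tan12.0° + 1.57·cos23.7°) = 1.57·98.8 − 71.0
T·(0.4019·0.2126 + 1.57·0.9157) = 155.1 − 71.0 = 84.1
T·1.5230 = 84.1
T = 55.2 kN/m

T = 55 kN/m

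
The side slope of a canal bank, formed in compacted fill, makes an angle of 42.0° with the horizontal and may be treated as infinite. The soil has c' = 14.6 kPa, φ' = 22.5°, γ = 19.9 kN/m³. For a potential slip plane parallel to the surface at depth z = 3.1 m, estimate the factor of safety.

For an infinite slope with a slip plane parallel to the surface (no pore pressure): FS = [c' + γz cos²β tanφ'] / [γz sinβ cosβ].
γz = 19.9·3.1 = 61.69 kN/m²
Numerator = 14.6 + 61.69·cos²42.0°·tan22.5° = 14.6 + 61.69·0.5523·0.4142 = 28.712 kPa
Denominator = 61.69·sin42.0°·cos42.0° = 61.69·0.6691·0.7431 = 30.676 kPa
FS = 28.712 / 30.676 = 0.936

FS = 0.94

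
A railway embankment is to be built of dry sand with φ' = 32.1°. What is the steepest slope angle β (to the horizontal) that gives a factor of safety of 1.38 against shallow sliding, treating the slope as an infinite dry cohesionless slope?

β = 24.4°

For an infinite dry cohesionless slope FS = tanφ'/tanβ, so tanβ = tanφ' / FS.
tanβ = tan32.1° / 1.38 = 0.6273 / 1.38 = 0.4546
β = arctan(0.4546) = 24.44°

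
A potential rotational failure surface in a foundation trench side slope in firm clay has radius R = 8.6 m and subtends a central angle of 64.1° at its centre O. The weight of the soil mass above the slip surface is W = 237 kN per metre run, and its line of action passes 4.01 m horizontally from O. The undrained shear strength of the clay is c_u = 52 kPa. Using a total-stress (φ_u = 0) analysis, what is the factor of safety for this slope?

Taking moments about the centre O, the resisting moment is provided by the undrained shear strength acting along the arc:
Arc length L_a = R·θ = 8.6·(64.1°·π/180) = 8.6·1.1188 = 9.62 m
M_R = c_u·L_a·R = 52·9.62·8.6 = 4302.6 kN·m/m
M_D = W·d = 237·4.01 = 950.4 kN·m/m
FS = M_R / M_D = 4302.6 / 950.4 = 4.527

FS = 4.53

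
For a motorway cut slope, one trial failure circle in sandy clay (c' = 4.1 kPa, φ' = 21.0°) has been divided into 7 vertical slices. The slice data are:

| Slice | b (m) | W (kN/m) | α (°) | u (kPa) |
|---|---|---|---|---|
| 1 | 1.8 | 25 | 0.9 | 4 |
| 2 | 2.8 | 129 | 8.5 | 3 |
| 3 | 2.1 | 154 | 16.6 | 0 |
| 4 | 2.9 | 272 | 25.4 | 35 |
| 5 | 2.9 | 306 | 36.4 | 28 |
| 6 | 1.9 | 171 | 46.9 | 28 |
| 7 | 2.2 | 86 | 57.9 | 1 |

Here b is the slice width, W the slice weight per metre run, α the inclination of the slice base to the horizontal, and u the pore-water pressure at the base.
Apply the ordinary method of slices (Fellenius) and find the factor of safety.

FS = 0.59

Ordinary method of slices: FS = Σ[c'·Δl_i + (W_i cosα_i − u_i·Δl_i)·tanφ'] / Σ W_i sinα_i, with Δl_i = b_i / cosα_i.
Slice 1: Δl = 1.8/cos0.9° = 1.800 m; N'_1 = 25·cos0.9° − 4·1.800 = 17.8; c'Δl = 7.38; W sinα = 0.4
Slice 2: Δl = 2.8/cos8.5° = 2.831 m; N'_2 = 129·cos8.5° − 3·2.831 = 119.1; c'Δl = 11.61; W sinα = 19.1
Slice 3: Δl = 2.1/cos16.6° = 2.191 m; N'_3 = 154·cos16.6° − 0·2.191 = 147.6; c'Δl = 8.98; W sinα = 44.0
Slice 4: Δl = 2.9/cos25.4° = 3.210 m; N'_4 = 272·cos25.4° − 35·3.210 = 133.3; c'Δl = 13.16; W sinα = 116.7
Slice 5: Δl = 2.9/cos36.4° = 3.603 m; N'_5 = 306·cos36.4° − 28·3.603 = 145.4; c'Δl = 14.77; W sinα = 181.6
Slice 6: Δl = 1.9/cos46.9° = 2.781 m; N'_6 = 171·cos46.9° − 28·2.781 = 39.0; c'Δl = 11.40; W sinα = 124.9
Slice 7: Δl = 2.2/cos57.9° = 4.140 m; N'_7 = 86·cos57.9° − 1·4.140 = 41.6; c'Δl = 16.97; W sinα = 72.9
Σc'Δl = 84.3 kN/m; ΣN' = 643.8 kN/m; ΣW sinα = 559.4 kN/m
Resisting = 84.3 + 643.8·tan21.0° = 84.3 + 247.1 = 331.4 kN/m
FS = 331.4 / 559.4 = 0.592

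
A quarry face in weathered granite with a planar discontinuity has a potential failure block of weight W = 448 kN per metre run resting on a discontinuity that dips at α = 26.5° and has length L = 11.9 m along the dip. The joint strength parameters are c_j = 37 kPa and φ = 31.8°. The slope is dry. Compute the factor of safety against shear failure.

Resolving the block weight along and normal to the plane and applying the Mohr–Coulomb strength on the joint:
N' = W cosα = 448·cos26.5° = 400.9 kN/m
Driving force T = W sinα = 448·sin26.5° = 199.9 kN/m
Resisting force R = c_j·L + N'·tanφ = 37·11.9 + 400.9·tan31.8° = 440.3 + 248.6 = 688.9 kN/m
FS = R / T = 688.9 / 199.9 = 3.446

FS = 3.45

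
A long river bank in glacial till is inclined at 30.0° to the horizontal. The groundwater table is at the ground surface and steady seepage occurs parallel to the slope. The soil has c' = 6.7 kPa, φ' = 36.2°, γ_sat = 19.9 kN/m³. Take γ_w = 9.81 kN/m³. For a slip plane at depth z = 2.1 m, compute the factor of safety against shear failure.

With seepage parallel to the slope and the water table at the surface, the effective normal stress on the slip plane uses the buoyant unit weight γ' = γ_sat − γ_w while the driving shear stress uses γ_sat:
FS = [c' + γ' z cos²β tanφ'] / [γ_sat z sinβ cosβ]
γ' = 19.9 − 9.81 = 10.09 kN/m³
Numerator = 6.7 + 10.09·2.1·cos²30.0°·tan36.2° = 6.7 + 10.09·2.1·0.7500·0.7319 = 18.331 kPa
Denominator = 19.9·2.1·sin30.0°·cos30.0° = 19.9·2.1·0.5000·0.8660 = 18.096 kPa
FS = 18.331 / 18.096 = 1.013

FS = 1.01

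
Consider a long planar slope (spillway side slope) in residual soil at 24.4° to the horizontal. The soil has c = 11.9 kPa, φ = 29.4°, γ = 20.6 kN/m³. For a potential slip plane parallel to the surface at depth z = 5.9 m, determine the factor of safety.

For an infinite slope with a slip plane parallel to the surface (no pore pressure): FS = [c + γz cos²β tanφ] / [γz sinβ cosβ].
γz = 20.6·5.9 = 121.54 kN/m²
Numerator = 11.9 + 121.54·cos²24.4°·tan29.4° = 11.9 + 121.54·0.8293·0.5635 = 68.697 kPa
Denominator = 121.54·sin24.4°·cos24.4° = 121.54·0.4131·0.9107 = 45.724 kPa
FS = 68.697 / 45.724 = 1.502

FS = 1.50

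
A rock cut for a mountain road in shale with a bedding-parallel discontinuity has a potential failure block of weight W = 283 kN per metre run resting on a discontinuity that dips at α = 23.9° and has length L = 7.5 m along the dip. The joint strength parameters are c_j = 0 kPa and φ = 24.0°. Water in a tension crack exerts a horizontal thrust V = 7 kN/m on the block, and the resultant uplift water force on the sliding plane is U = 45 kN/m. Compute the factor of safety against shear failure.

FS = 0.78

Resolving the block weight along and normal to the plane and applying the Mohr–Coulomb strength on the joint:
N' = W cosα − U − V sinα = 283·cos23.9° − 45 − 7·sin23.9° = 210.9 kN/m
Driving force T = W sinα + V cosα = 283·sin23.9° + 7·cos23.9° = 121.1 kN/m
Resisting force R = c_j·L + N'·tanφ = 0·7.5 + 210.9·tan24.0° = 0.0 + 93.9 = 93.9 kN/m
FS = R / T = 93.9 / 121.1 = 0.776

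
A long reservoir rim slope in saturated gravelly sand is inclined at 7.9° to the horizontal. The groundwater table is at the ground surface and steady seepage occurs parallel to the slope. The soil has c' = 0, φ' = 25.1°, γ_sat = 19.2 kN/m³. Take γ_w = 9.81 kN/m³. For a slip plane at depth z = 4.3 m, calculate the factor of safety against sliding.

FS = 1.65

With seepage parallel to the slope and the water table at the surface, the effective normal stress on the slip plane uses the buoyant unit weight γ' = γ_sat − γ_w while the driving shear stress uses γ_sat:
FS = [c' + γ' z cos²β tanφ'] / [γ_sat z sinβ cosβ]
(For c' = 0 this reduces to FS = (γ'/γ_sat)·tanφ'/tanβ.)
γ' = 19.2 − 9.81 = 9.39 kN/m³
Numerator = 0.0 + 9.39·4.3·cos²7.9°·tan25.1° = 0.0 + 9.39·4.3·0.9811·0.4684 = 18.557 kPa
Denominator = 19.2·4.3·sin7.9°·cos7.9° = 19.2·4.3·0.1374·0.9905 = 11.240 kPa
FS = 18.557 / 11.240 = 1.651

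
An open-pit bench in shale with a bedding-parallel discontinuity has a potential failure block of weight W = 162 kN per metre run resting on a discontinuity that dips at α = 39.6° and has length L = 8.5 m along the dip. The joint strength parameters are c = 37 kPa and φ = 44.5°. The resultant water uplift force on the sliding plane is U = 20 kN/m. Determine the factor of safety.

FS = 4.04

Resolving the block weight along and normal to the plane and applying the Mohr–Coulomb strength on the joint:
N' = W cosα − U = 162·cos39.6° − 20 = 104.8 kN/m
Driving force T = W sinα = 162·sin39.6° = 103.3 kN/m
Resisting force R = c·L + N'·tanφ = 37·8.5 + 104.8·tan44.5° = 314.5 + 103.0 = 417.5 kN/m
FS = R / T = 417.5 / 103.3 = 4.043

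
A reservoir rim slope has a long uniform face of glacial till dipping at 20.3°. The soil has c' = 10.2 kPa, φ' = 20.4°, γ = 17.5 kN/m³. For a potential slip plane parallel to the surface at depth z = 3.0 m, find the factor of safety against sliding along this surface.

FS = 1.60

For an infinite slope with a slip plane parallel to the surface (no pore pressure): FS = [c' + γz cos²β tanφ'] / [γz sinβ cosβ].
γz = 17.5·3.0 = 52.50 kN/m²
Numerator = 10.2 + 52.50·cos²20.3°·tan20.4° = 10.2 + 52.50·0.8796·0.3719 = 27.375 kPa
Denominator = 52.50·sin20.3°·cos20.3° = 52.50·0.3469·0.9379 = 17.083 kPa
FS = 27.375 / 17.083 = 1.602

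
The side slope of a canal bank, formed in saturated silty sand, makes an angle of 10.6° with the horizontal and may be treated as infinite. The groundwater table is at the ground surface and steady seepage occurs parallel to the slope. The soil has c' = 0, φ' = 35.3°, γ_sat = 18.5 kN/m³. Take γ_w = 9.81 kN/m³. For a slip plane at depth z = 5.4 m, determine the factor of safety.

With seepage parallel to the slope and the water table at the surface, the effective normal stress on the slip plane uses the buoyant unit weight γ' = γ_sat − γ_w while the driving shear stress uses γ_sat:
FS = [c' + γ' z cos²β tanφ'] / [γ_sat z sinβ cosβ]
(For c' = 0 this reduces to FS = (γ'/γ_sat)·tanφ'/tanβ.)
γ' = 18.5 − 9.81 = 8.69 kN/m³
Numerator = 0.0 + 8.69·5.4·cos²10.6°·tan35.3° = 0.0 + 8.69·5.4·0.9662·0.7080 = 32.101 kPa
Denominator = 18.5·5.4·sin10.6°·cos10.6° = 18.5·5.4·0.1840·0.9829 = 18.063 kPa
FS = 32.101 / 18.063 = 1.777

FS = 1.78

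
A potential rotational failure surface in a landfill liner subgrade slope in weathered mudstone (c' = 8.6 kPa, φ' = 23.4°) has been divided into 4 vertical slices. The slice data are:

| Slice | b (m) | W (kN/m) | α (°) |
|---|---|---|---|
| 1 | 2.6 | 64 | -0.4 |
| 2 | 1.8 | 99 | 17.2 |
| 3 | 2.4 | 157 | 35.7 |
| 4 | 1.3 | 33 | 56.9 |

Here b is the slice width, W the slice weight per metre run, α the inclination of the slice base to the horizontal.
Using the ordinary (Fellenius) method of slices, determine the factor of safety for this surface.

FS = 1.46

Ordinary method of slices: FS = Σ[c'·Δl_i + (W_i cosα_i)·tanφ'] / Σ W_i sinα_i, with Δl_i = b_i / cosα_i.
Slice 1: Δl = 2.6/cos(-0.4°) = 2.600 m; N'_1 = 64·cos(-0.4°) = 64.0; c'Δl = 22.36; W sinα = -0.4
Slice 2: Δl = 1.8/cos17.2° = 1.884 m; N'_2 = 99·cos17.2° = 94.6; c'Δl = 16.20; W sinα = 29.3
Slice 3: Δl = 2.4/cos35.7° = 2.955 m; N'_3 = 157·cos35.7° = 127.5; c'Δl = 25.42; W sinα = 91.6
Slice 4: Δl = 1.3/cos56.9° = 2.381 m; N'_4 = 33·cos56.9° = 18.0; c'Δl = 20.47; W sinα = 27.6
Σc'Δl = 84.5 kN/m; ΣN' = 304.1 kN/m; ΣW sinα = 148.1 kN/m
Resisting = 84.5 + 304.1·tan23.4° = 84.5 + 131.6 = 216.0 kN/m
FS = 216.0 / 148.1 = 1.459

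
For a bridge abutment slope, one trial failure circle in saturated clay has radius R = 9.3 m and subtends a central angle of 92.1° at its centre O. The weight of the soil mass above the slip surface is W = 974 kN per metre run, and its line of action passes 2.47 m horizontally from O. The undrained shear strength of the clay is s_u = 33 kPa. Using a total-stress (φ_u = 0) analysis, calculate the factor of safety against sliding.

FS = 1.91

Taking moments about the centre O, the resisting moment is provided by the undrained shear strength acting along the arc:
Arc length L_a = R·θ = 9.3·(92.1°·π/180) = 9.3·1.6074 = 14.95 m
M_R = s_u·L_a·R = 33·14.95·9.3 = 4587.9 kN·m/m
M_D = W·d = 974·2.47 = 2405.8 kN·m/m
FS = M_R / M_D = 4587.9 / 2405.8 = 1.907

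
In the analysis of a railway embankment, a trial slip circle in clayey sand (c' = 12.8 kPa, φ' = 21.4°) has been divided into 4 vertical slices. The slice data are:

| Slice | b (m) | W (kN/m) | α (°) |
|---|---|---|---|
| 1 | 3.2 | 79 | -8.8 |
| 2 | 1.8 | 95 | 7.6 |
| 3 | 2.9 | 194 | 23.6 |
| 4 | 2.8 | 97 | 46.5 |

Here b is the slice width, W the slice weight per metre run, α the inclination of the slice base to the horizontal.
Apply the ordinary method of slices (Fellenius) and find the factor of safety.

FS = 2.16

Ordinary method of slices: FS = Σ[c'·Δl_i + (W_i cosα_i)·tanφ'] / Σ W_i sinα_i, with Δl_i = b_i / cosα_i.
Slice 1: Δl = 3.2/cos(-8.8°) = 3.238 m; N'_1 = 79·cos(-8.8°) = 78.1; c'Δl = 41.45; W sinα = -12.1
Slice 2: Δl = 1.8/cos7.6° = 1.816 m; N'_2 = 95·cos7.6° = 94.2; c'Δl = 23.24; W sinα = 12.6
Slice 3: Δl = 2.9/cos23.6° = 3.165 m; N'_3 = 194·cos23.6° = 177.8; c'Δl = 40.51; W sinα = 77.7
Slice 4: Δl = 2.8/cos46.5° = 4.068 m; N'_4 = 97·cos46.5° = 66.8; c'Δl = 52.07; W sinα = 70.4
Σc'Δl = 157.3 kN/m; ΣN' = 416.8 kN/m; ΣW sinα = 148.5 kN/m
Resisting = 157.3 + 416.8·tan21.4° = 157.3 + 163.3 = 320.6 kN/m
FS = 320.6 / 148.5 = 2.159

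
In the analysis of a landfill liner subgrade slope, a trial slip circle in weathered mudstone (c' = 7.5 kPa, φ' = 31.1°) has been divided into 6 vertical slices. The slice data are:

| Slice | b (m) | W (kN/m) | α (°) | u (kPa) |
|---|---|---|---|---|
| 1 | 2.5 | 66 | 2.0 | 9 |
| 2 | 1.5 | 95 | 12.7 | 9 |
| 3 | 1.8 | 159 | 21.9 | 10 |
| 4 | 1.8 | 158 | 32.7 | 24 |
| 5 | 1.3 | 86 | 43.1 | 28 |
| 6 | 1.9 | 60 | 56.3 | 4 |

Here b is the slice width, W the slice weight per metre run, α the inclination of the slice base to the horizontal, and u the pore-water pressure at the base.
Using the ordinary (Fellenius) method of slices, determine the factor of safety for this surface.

FS = 1.16

Ordinary method of slices: FS = Σ[c'·Δl_i + (W_i cosα_i − u_i·Δl_i)·tanφ'] / Σ W_i sinα_i, with Δl_i = b_i / cosα_i.
Slice 1: Δl = 2.5/cos2.0° = 2.502 m; N'_1 = 66·cos2.0° − 9·2.502 = 43.4; c'Δl = 18.76; W sinα = 2.3
Slice 2: Δl = 1.5/cos12.7° = 1.538 m; N'_2 = 95·cos12.7° − 9·1.538 = 78.8; c'Δl = 11.53; W sinα = 20.9
Slice 3: Δl = 1.8/cos21.9° = 1.940 m; N'_3 = 159·cos21.9° − 10·1.940 = 128.1; c'Δl = 14.55; W sinα = 59.3
Slice 4: Δl = 1.8/cos32.7° = 2.139 m; N'_4 = 158·cos32.7° − 24·2.139 = 81.6; c'Δl = 16.04; W sinα = 85.4
Slice 5: Δl = 1.3/cos43.1° = 1.780 m; N'_5 = 86·cos43.1° − 28·1.780 = 12.9; c'Δl = 13.35; W sinα = 58.8
Slice 6: Δl = 1.9/cos56.3° = 3.424 m; N'_6 = 60·cos56.3° − 4·3.424 = 19.6; c'Δl = 25.68; W sinα = 49.9
Σc'Δl = 99.9 kN/m; ΣN' = 364.6 kN/m; ΣW sinα = 276.5 kN/m
Resisting = 99.9 + 364.6·tan31.1° = 99.9 + 219.9 = 319.8 kN/m
FS = 319.8 / 276.5 = 1.157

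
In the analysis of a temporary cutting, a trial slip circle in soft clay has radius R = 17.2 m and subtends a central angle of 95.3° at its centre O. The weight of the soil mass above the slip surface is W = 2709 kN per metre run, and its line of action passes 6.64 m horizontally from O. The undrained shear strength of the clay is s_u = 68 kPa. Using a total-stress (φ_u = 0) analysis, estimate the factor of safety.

Taking moments about the centre O, the resisting moment is provided by the undrained shear strength acting along the arc:
Arc length L_a = R·θ = 17.2·(95.3°·π/180) = 17.2·1.6633 = 28.61 m
M_R = s_u·L_a·R = 68·28.61·17.2 = 33460.8 kN·m/m
M_D = W·d = 2709·6.64 = 17987.8 kN·m/m
FS = M_R / M_D = 33460.8 / 17987.8 = 1.860

FS = 1.86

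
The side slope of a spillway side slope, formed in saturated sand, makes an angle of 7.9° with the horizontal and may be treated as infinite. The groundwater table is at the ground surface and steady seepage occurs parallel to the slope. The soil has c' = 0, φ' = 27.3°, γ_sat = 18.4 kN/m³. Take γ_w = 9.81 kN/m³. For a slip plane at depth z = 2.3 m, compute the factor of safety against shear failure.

With seepage parallel to the slope and the water table at the surface, the effective normal stress on the slip plane uses the buoyant unit weight γ' = γ_sat − γ_w while the driving shear stress uses γ_sat:
FS = [c' + γ' z cos²β tanφ'] / [γ_sat z sinβ cosβ]
(For c' = 0 this reduces to FS = (γ'/γ_sat)·tanφ'/tanβ.)
γ' = 18.4 − 9.81 = 8.59 kN/m³
Numerator = 0.0 + 8.59·2.3·cos²7.9°·tan27.3° = 0.0 + 8.59·2.3·0.9811·0.5161 = 10.005 kPa
Denominator = 18.4·2.3·sin7.9°·cos7.9° = 18.4·2.3·0.1374·0.9905 = 5.761 kPa
FS = 10.005 / 5.761 = 1.736

FS = 1.74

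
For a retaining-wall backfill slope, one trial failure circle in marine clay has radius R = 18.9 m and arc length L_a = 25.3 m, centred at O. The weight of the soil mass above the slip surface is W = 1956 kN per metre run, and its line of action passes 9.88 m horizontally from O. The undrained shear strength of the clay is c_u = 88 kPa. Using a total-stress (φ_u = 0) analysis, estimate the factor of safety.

FS = 2.18

Taking moments about the centre O, the resisting moment is provided by the undrained shear strength acting along the arc:
M_R = c_u·L_a·R = 88·25.30·18.9 = 42079.0 kN·m/m
M_D = W·d = 1956·9.88 = 19325.3 kN·m/m
FS = M_R / M_D = 42079.0 / 19325.3 = 2.177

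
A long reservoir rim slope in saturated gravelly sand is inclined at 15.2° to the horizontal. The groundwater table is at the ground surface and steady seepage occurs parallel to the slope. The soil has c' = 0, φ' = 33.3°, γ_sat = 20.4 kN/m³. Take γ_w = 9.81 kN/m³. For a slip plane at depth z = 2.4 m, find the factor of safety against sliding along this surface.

With seepage parallel to the slope and the water table at the surface, the effective normal stress on the slip plane uses the buoyant unit weight γ' = γ_sat − γ_w while the driving shear stress uses γ_sat:
FS = [c' + γ' z cos²β tanφ'] / [γ_sat z sinβ cosβ]
(For c' = 0 this reduces to FS = (γ'/γ_sat)·tanφ'/tanβ.)
γ' = 20.4 − 9.81 = 10.59 kN/m³
Numerator = 0.0 + 10.59·2.4·cos²15.2°·tan33.3° = 0.0 + 10.59·2.4·0.9313·0.6569 = 15.548 kPa
Denominator = 20.4·2.4·sin15.2°·cos15.2° = 20.4·2.4·0.2622·0.9650 = 12.388 kPa
FS = 15.548 / 12.388 = 1.255

FS = 1.26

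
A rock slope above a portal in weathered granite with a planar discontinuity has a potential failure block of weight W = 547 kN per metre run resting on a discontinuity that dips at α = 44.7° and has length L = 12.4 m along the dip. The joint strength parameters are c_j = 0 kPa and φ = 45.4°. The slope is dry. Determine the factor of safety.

Resolving the block weight along and normal to the plane and applying the Mohr–Coulomb strength on the joint:
N' = W cosα = 547·cos44.7° = 388.8 kN/m
Driving force T = W sinα = 547·sin44.7° = 384.8 kN/m
Resisting force R = c_j·L + N'·tanφ = 0·12.4 + 388.8·tan45.4° = 0.0 + 394.3 = 394.3 kN/m
FS = R / T = 394.3 / 384.8 = 1.025

FS = 1.02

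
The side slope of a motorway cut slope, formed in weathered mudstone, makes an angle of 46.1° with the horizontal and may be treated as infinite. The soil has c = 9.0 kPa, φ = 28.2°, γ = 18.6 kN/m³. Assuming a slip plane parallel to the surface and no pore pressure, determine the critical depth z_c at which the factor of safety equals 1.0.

z_c = 2.00 m

Setting FS = 1.00 in FS = [c + γz cos²β tanφ] / [γz sinβ cosβ] and solving for z:
z = c / [γ cosβ (FS·sinβ − cosβ·tanφ)]
  = 9.0 / [18.6·cos46.1°·(1.00·sin46.1° − cos46.1°·tan28.2°)]
  = 9.0 / [18.6·0.6934·(1.00·0.7206 − 0.6934·0.5362)]
  = 9.0 / 4.4980 = 2.001 m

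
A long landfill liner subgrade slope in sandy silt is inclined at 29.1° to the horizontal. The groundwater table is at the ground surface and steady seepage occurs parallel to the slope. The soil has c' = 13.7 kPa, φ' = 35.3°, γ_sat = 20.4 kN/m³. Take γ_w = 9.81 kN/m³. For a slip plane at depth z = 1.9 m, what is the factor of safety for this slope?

FS = 1.49

With seepage parallel to the slope and the water table at the surface, the effective normal stress on the slip plane uses the buoyant unit weight γ' = γ_sat − γ_w while the driving shear stress uses γ_sat:
FS = [c' + γ' z cos²β tanφ'] / [γ_sat z sinβ cosβ]
γ' = 20.4 − 9.81 = 10.59 kN/m³
Numerator = 13.7 + 10.59·1.9·cos²29.1°·tan35.3° = 13.7 + 10.59·1.9·0.7635·0.7080 = 24.577 kPa
Denominator = 20.4·1.9·sin29.1°·cos29.1° = 20.4·1.9·0.4863·0.8738 = 16.471 kPa
FS = 24.577 / 16.471 = 1.492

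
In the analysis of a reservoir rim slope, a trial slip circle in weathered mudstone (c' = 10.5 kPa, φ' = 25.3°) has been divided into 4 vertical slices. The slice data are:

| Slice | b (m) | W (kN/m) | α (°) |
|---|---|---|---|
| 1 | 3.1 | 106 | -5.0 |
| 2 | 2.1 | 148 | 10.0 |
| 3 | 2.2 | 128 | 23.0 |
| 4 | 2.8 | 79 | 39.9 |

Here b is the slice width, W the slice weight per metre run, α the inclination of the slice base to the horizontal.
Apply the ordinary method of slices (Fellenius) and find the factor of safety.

Ordinary method of slices: FS = Σ[c'·Δl_i + (W_i cosα_i)·tanφ'] / Σ W_i sinα_i, with Δl_i = b_i / cosα_i.
Slice 1: Δl = 3.1/cos(-5.0°) = 3.112 m; N'_1 = 106·cos(-5.0°) = 105.6; c'Δl = 32.67; W sinα = -9.2
Slice 2: Δl = 2.1/cos10.0° = 2.132 m; N'_2 = 148·cos10.0° = 145.8; c'Δl = 22.39; W sinα = 25.7
Slice 3: Δl = 2.2/cos23.0° = 2.390 m; N'_3 = 128·cos23.0° = 117.8; c'Δl = 25.09; W sinα = 50.0
Slice 4: Δl = 2.8/cos39.9° = 3.650 m; N'_4 = 79·cos39.9° = 60.6; c'Δl = 38.32; W sinα = 50.7
Σc'Δl = 118.5 kN/m; ΣN' = 429.8 kN/m; ΣW sinα = 117.1 kN/m
Resisting = 118.5 + 429.8·tan25.3° = 118.5 + 203.2 = 321.6 kN/m
FS = 321.6 / 117.1 = 2.746

FS = 2.75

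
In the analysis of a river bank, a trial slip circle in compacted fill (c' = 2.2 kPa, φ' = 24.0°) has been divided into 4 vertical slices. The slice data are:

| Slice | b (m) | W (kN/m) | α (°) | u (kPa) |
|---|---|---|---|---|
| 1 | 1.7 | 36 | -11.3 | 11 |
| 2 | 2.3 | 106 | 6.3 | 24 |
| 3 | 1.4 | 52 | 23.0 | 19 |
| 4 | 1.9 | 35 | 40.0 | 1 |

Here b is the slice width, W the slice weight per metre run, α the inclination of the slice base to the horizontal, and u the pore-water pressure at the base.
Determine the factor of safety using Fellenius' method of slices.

Ordinary method of slices: FS = Σ[c'·Δl_i + (W_i cosα_i − u_i·Δl_i)·tanφ'] / Σ W_i sinα_i, with Δl_i = b_i / cosα_i.
Slice 1: Δl = 1.7/cos(-11.3°) = 1.734 m; N'_1 = 36·cos(-11.3°) − 11·1.734 = 16.2; c'Δl = 3.81; W sinα = -7.1
Slice 2: Δl = 2.3/cos6.3° = 2.314 m; N'_2 = 106·cos6.3° − 24·2.314 = 49.8; c'Δl = 5.09; W sinα = 11.6
Slice 3: Δl = 1.4/cos23.0° = 1.521 m; N'_3 = 52·cos23.0° − 19·1.521 = 19.0; c'Δl = 3.35; W sinα = 20.3
Slice 4: Δl = 1.9/cos40.0° = 2.480 m; N'_4 = 35·cos40.0° − 1·2.480 = 24.3; c'Δl = 5.46; W sinα = 22.5
Σc'Δl = 17.7 kN/m; ΣN' = 109.4 kN/m; ΣW sinα = 47.4 kN/m
Resisting = 17.7 + 109.4·tan24.0° = 17.7 + 48.7 = 66.4 kN/m
FS = 66.4 / 47.4 = 1.401

FS = 1.40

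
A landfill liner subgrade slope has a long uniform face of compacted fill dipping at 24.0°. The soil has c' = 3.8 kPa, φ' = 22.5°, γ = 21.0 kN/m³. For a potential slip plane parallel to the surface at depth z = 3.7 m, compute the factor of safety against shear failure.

FS = 1.06

For an infinite slope with a slip plane parallel to the surface (no pore pressure): FS = [c' + γz cos²β tanφ'] / [γz sinβ cosβ].
γz = 21.0·3.7 = 77.70 kN/m²
Numerator = 3.8 + 77.70·cos²24.0°·tan22.5° = 3.8 + 77.70·0.8346·0.4142 = 30.660 kPa
Denominator = 77.70·sin24.0°·cos24.0° = 77.70·0.4067·0.9135 = 28.871 kPa
FS = 30.660 / 28.871 = 1.062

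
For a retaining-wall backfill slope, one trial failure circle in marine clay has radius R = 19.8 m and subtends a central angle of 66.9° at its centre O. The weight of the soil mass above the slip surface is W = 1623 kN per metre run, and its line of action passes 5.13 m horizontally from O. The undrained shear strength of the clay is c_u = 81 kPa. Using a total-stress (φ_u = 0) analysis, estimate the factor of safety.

Taking moments about the centre O, the resisting moment is provided by the undrained shear strength acting along the arc:
Arc length L_a = R·θ = 19.8·(66.9°·π/180) = 19.8·1.1676 = 23.12 m
M_R = c_u·L_a·R = 81·23.12·19.8 = 37078.2 kN·m/m
M_D = W·d = 1623·5.13 = 8326.0 kN·m/m
FS = M_R / M_D = 37078.2 / 8326.0 = 4.453

FS = 4.45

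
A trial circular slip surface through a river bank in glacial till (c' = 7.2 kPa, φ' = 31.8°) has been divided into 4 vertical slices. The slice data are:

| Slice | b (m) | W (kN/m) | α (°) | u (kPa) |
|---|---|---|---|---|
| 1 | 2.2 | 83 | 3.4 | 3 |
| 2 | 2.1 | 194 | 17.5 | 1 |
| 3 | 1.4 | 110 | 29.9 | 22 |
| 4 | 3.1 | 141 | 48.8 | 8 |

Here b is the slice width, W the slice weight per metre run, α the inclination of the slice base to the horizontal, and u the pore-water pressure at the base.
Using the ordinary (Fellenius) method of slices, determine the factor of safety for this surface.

Ordinary method of slices: FS = Σ[c'·Δl_i + (W_i cosα_i − u_i·Δl_i)·tanφ'] / Σ W_i sinα_i, with Δl_i = b_i / cosα_i.
Slice 1: Δl = 2.2/cos3.4° = 2.204 m; N'_1 = 83·cos3.4° − 3·2.204 = 76.2; c'Δl = 15.87; W sinα = 4.9
Slice 2: Δl = 2.1/cos17.5° = 2.202 m; N'_2 = 194·cos17.5° − 1·2.202 = 182.8; c'Δl = 15.85; W sinα = 58.3
Slice 3: Δl = 1.4/cos29.9° = 1.615 m; N'_3 = 110·cos29.9° − 22·1.615 = 59.8; c'Δl = 11.63; W sinα = 54.8
Slice 4: Δl = 3.1/cos48.8° = 4.706 m; N'_4 = 141·cos48.8° − 8·4.706 = 55.2; c'Δl = 33.89; W sinα = 106.1
Σc'Δl = 77.2 kN/m; ΣN' = 374.1 kN/m; ΣW sinα = 224.2 kN/m
Resisting = 77.2 + 374.1·tan31.8° = 77.2 + 232.0 = 309.2 kN/m
FS = 309.2 / 224.2 = 1.379

FS = 1.38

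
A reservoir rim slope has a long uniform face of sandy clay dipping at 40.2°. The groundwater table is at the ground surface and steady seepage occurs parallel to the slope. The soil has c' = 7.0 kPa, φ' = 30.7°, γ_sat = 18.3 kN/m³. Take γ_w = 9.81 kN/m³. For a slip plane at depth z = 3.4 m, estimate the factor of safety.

FS = 0.55

With seepage parallel to the slope and the water table at the surface, the effective normal stress on the slip plane uses the buoyant unit weight γ' = γ_sat − γ_w while the driving shear stress uses γ_sat:
FS = [c' + γ' z cos²β tanφ'] / [γ_sat z sinβ cosβ]
γ' = 18.3 − 9.81 = 8.49 kN/m³
Numerator = 7.0 + 8.49·3.4·cos²40.2°·tan30.7° = 7.0 + 8.49·3.4·0.5834·0.5938 = 16.999 kPa
Denominator = 18.3·3.4·sin40.2°·cos40.2° = 18.3·3.4·0.6455·0.7638 = 30.674 kPa
FS = 16.999 / 30.674 = 0.554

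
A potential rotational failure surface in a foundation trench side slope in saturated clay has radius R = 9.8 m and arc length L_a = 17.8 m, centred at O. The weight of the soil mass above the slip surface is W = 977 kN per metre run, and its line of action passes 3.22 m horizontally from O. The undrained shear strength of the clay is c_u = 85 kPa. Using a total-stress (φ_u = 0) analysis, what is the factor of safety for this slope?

Taking moments about the centre O, the resisting moment is provided by the undrained shear strength acting along the arc:
M_R = c_u·L_a·R = 85·17.80·9.8 = 14827.4 kN·m/m
M_D = W·d = 977·3.22 = 3145.9 kN·m/m
FS = M_R / M_D = 14827.4 / 3145.9 = 4.713

FS = 4.71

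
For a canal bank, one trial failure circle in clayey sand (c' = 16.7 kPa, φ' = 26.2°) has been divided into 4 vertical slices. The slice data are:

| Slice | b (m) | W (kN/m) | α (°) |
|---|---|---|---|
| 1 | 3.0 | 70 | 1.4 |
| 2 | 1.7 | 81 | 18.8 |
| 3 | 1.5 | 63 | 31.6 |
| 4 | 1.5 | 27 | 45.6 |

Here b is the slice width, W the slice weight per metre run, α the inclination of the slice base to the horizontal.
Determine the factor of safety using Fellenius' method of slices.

Ordinary method of slices: FS = Σ[c'·Δl_i + (W_i cosα_i)·tanφ'] / Σ W_i sinα_i, with Δl_i = b_i / cosα_i.
Slice 1: Δl = 3.0/cos1.4° = 3.001 m; N'_1 = 70·cos1.4° = 70.0; c'Δl = 50.11; W sinα = 1.7
Slice 2: Δl = 1.7/cos18.8° = 1.796 m; N'_2 = 81·cos18.8° = 76.7; c'Δl = 29.99; W sinα = 26.1
Slice 3: Δl = 1.5/cos31.6° = 1.761 m; N'_3 = 63·cos31.6° = 53.7; c'Δl = 29.41; W sinα = 33.0
Slice 4: Δl = 1.5/cos45.6° = 2.144 m; N'_4 = 27·cos45.6° = 18.9; c'Δl = 35.80; W sinα = 19.3
Σc'Δl = 145.3 kN/m; ΣN' = 219.2 kN/m; ΣW sinα = 80.1 kN/m
Resisting = 145.3 + 219.2·tan26.2° = 145.3 + 107.9 = 253.2 kN/m
FS = 253.2 / 80.1 = 3.160

FS = 3.16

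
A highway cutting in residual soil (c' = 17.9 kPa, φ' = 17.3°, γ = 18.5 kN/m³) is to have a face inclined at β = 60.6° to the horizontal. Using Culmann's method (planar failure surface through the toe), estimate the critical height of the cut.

Culmann's analysis gives the critical failure plane at α_cr = (β + φ')/2 = (60.6 + 17.3)/2 = 39.0°, and the critical height
H_c = (4c'/γ) · sinβ cosφ' / [1 − cos(β − φ')]
    = (4·17.9/18.5) · sin60.6°·cos17.3° / [1 − cos(43.3°)]
    = 3.870 · 0.8712·0.9548 / [1 − 0.7278]
    = 3.870 · 0.8318 / 0.2722
    = 11.83 m

H_c = 11.83 m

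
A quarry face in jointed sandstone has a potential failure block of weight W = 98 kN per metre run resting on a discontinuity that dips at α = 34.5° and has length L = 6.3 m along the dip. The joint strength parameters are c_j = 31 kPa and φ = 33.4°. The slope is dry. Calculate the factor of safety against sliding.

FS = 4.48

Resolving the block weight along and normal to the plane and applying the Mohr–Coulomb strength on the joint:
N' = W cosα = 98·cos34.5° = 80.8 kN/m
Driving force T = W sinα = 98·sin34.5° = 55.5 kN/m
Resisting force R = c_j·L + N'·tanφ = 31·6.3 + 80.8·tan33.4° = 195.3 + 53.3 = 248.6 kN/m
FS = R / T = 248.6 / 55.5 = 4.478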